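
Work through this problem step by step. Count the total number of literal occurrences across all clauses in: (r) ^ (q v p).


Counting literals in each clause:
Clause 1: 1 literal(s)
Clause 2: 2 literal(s)
Total = 3

3


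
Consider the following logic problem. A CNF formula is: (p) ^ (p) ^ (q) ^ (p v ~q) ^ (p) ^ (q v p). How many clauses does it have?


A CNF formula is a conjunction of clauses.
Clauses are separated by ^.
Counting the conjuncts: 6 clauses.

6


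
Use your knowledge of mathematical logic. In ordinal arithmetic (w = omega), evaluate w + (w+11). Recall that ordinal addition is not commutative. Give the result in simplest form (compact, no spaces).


Compute w + (w+11).
Ordinal + is associative but NOT commutative; for finite n>0, n + w = w but w + n stays w+n.
w + (w+11) = (w+w) + 11 = w*2+11.
Result = w*2+11

w*2+11


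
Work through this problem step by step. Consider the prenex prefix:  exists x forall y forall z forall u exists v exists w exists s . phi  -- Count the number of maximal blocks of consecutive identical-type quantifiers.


Quantifier-type sequence: E A A A E E E  (A=forall, E=exists)
Group into maximal same-type runs:
  Ex1 | Ax3 | Ex3
Number of blocks = 3

3


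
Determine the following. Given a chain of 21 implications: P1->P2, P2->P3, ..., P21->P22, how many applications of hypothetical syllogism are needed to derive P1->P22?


With 21 implications in a chain connecting 22 propositions:
P1->P2, P2->P3, ..., P21->P22
Steps needed = (number of implications) - 1 = 21 - 1 = 20

20


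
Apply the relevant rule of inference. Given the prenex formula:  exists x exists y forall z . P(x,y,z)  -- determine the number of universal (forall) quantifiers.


Quantifier prefix: exists x exists y forall z
Mark each quantifier type:
  E E U
Universal count = 1, Existential count = 2
Asked for universal (forall) quantifiers: 1

1


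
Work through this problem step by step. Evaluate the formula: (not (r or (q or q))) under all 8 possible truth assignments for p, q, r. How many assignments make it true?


Check all 8 assignments:
p=0, q=0, r=0: 1
p=0, q=0, r=1: 0
p=0, q=1, r=0: 0
p=0, q=1, r=1: 0
p=1, q=0, r=0: 1
p=1, q=0, r=1: 0
p=1, q=1, r=0: 0
p=1, q=1, r=1: 0
Count of True = 2

2


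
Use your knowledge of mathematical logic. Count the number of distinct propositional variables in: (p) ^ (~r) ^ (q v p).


Identify each variable that appears in the formula.
Variables found: p, q, r
Count = 3

3


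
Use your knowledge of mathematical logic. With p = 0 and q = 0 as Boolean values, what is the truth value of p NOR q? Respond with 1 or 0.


p = 0, q = 0
Operation: p NOR q
Evaluate: 0 NOR 0 = 1

1


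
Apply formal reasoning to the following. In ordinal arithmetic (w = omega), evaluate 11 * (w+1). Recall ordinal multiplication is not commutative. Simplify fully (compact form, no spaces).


Compute 11 * (w+1).
Ordinal * is associative and left-distributive over +, but NOT commutative; for finite n>1, n*w = w but w*n stays w*n.
By left-distributivity: 11 * (w+1) = 11*w + 11*1 = w + 11 = w+11.
Result = w+11

w+11


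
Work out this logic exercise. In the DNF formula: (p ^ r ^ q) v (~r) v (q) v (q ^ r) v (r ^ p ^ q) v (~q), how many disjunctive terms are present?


A DNF formula is a disjunction of terms (conjunctions).
Terms are separated by v.
Counting the disjuncts: 6 terms.

6


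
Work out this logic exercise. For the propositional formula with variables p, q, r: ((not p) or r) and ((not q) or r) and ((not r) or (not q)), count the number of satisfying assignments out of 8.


Evaluate all 8 assignments for p, q, r:
p=0, q=0, r=0: 1
p=0, q=0, r=1: 1
p=0, q=1, r=0: 0
p=0, q=1, r=1: 0
p=1, q=0, r=0: 0
p=1, q=0, r=1: 1
p=1, q=1, r=0: 0
p=1, q=1, r=1: 0
Satisfying count = 3

3


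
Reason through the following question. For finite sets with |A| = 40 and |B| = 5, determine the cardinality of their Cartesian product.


The Cartesian product A x B contains all ordered pairs (a, b).
|A x B| = |A| * |B| = 40 * 5 = 200

200


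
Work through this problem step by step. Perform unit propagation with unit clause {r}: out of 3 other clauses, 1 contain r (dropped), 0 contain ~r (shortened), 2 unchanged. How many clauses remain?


Satisfied (removed): 1
Shortened (remain): 0
Unchanged (remain): 2
Remaining = 0 + 2 = 2

2


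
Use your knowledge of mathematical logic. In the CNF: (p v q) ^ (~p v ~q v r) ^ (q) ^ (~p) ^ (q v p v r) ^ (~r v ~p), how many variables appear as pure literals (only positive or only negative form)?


Check each variable for pure literal status:
p: mixed (not pure)
q: mixed (not pure)
r: mixed (not pure)
Pure literal count = 0

0


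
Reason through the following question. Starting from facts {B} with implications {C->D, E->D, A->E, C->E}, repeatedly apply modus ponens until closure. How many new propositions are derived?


Initial facts: {B}
Apply modus ponens to closure:
  (no implication fires)
Final known: {B}
New propositions: {(none)}
Count = 0

0


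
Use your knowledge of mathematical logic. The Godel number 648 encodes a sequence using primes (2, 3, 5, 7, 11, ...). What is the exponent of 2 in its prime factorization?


Factorize 648 by dividing by 2 repeatedly.
Division steps: 2 divides 648 exactly 3 time(s).
Exponent of 2 = 3

3


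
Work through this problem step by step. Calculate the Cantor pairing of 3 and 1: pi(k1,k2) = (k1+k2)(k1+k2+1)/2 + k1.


k1 + k2 = 4
(k1+k2)(k1+k2+1)/2 = 4 * 5 / 2 = 10
pi = 10 + 3 = 13

13


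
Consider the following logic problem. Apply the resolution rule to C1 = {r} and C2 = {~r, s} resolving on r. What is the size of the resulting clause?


Remove r from C1 and ~r from C2.
C1 remainder: {}
C2 remainder: {s}
Union (resolvent): {s}
Resolvent has 1 literal(s).

1


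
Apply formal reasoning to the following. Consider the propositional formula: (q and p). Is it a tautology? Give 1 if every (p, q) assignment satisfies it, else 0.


Check all 4 assignments:
p=0, q=0: 0
p=0, q=1: 0
p=1, q=0: 0
p=1, q=1: 1
Satisfying count = 1/4.
Tautology iff count = 4: no.

0


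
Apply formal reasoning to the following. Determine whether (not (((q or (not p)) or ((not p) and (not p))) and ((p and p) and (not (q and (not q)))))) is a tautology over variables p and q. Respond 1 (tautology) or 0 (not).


Check all 4 assignments:
p=0, q=0: 1
p=0, q=1: 1
p=1, q=0: 1
p=1, q=1: 0
Satisfying count = 3/4.
Tautology iff count = 4: no.

0


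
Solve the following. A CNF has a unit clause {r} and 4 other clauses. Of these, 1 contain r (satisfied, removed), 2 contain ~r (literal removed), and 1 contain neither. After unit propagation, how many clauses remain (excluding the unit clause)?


Satisfied (removed): 1
Shortened (remain): 2
Unchanged (remain): 1
Remaining = 2 + 1 = 3

3


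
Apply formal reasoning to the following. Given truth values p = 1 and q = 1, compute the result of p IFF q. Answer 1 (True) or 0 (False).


p = 1, q = 1
Operation: p IFF q
Evaluate: 1 IFF 1 = 1

1


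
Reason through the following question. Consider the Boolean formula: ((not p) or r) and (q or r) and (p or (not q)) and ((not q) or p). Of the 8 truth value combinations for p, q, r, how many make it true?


Evaluate all 8 assignments for p, q, r:
p=0, q=0, r=0: 0
p=0, q=0, r=1: 1
p=0, q=1, r=0: 0
p=0, q=1, r=1: 0
p=1, q=0, r=0: 0
p=1, q=0, r=1: 1
p=1, q=1, r=0: 0
p=1, q=1, r=1: 1
Satisfying count = 3

3


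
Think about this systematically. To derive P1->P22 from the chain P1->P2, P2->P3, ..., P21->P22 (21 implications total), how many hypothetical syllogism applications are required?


With 21 implications in a chain connecting 22 propositions:
P1->P2, P2->P3, ..., P21->P22
Steps needed = (number of implications) - 1 = 21 - 1 = 20

20


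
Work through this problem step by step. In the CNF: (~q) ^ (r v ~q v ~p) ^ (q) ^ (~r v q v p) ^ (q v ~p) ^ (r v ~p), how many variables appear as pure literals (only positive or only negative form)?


Check each variable for pure literal status:
p: mixed (not pure)
q: mixed (not pure)
r: mixed (not pure)
Pure literal count = 0

0


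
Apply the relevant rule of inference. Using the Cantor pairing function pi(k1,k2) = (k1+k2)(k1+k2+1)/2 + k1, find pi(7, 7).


k1 + k2 = 14
(k1+k2)(k1+k2+1)/2 = 14 * 15 / 2 = 105
pi = 105 + 7 = 112

112


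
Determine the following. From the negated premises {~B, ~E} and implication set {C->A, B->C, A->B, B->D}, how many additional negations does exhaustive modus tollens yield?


Initial negated facts: {~B, ~E}
Apply modus tollens to closure:
  ~B and A->B  =>  ~A
  ~A and C->A  =>  ~C
Final negated: {~A, ~B, ~C, ~E}
New negations: {~A, ~C}
Count = 2

2


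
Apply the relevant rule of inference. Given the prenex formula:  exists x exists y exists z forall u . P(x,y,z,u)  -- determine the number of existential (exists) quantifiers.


Quantifier prefix: exists x exists y exists z forall u
Mark each quantifier type:
  E E E U
Universal count = 1, Existential count = 3
Asked for existential (exists) quantifiers: 3

3


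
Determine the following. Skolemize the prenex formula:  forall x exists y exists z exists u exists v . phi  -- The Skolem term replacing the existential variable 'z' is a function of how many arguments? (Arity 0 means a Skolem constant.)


Quantifier prefix: forall x exists y exists z exists u exists v
'z' is existentially quantified at position 3.
Universal variables preceding it: x
Skolem function arity = 1

1


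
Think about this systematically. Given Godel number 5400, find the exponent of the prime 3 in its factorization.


Factorize 5400 by dividing by 3 repeatedly.
Division steps: 3 divides 5400 exactly 3 time(s).
Exponent of 3 = 3

3


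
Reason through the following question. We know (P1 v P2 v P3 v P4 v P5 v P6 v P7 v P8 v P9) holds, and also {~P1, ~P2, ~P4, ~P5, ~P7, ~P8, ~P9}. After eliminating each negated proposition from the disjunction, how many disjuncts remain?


Original disjuncts (9): P1, P2, P3, P4, P5, P6, P7, P8, P9
Negated (eliminate): ~P1, ~P2, ~P4, ~P5, ~P7, ~P8, ~P9
Remaining disjuncts: P3, P6
Count = 9 - 7 = 2

2


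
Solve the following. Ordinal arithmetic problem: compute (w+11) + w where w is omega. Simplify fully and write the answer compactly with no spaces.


Compute (w+11) + w.
Ordinal + is associative but NOT commutative; for finite n>0, n + w = w but w + n stays w+n.
(w+11) + w = w + (11+w) = w + w = w*2 (the finite tail 11 is absorbed by the right w).
Result = w*2

w*2


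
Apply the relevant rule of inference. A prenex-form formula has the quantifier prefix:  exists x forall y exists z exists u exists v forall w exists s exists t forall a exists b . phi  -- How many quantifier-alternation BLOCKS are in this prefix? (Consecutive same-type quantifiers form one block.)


Quantifier-type sequence: E A E E E A E E A E  (A=forall, E=exists)
Group into maximal same-type runs:
  Ex1 | Ax1 | Ex3 | Ax1 | Ex2 | Ax1 | Ex1
Number of blocks = 7

7


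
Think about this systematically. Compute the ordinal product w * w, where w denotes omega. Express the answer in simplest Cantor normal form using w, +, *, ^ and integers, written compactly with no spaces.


Compute w * w.
Ordinal * is associative and left-distributive over +, but NOT commutative; for finite n>1, n*w = w but w*n stays w*n.
w * w = w^2 by definition.
Result = w^2

w^2


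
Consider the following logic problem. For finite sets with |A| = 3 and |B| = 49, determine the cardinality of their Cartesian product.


The Cartesian product A x B contains all ordered pairs (a, b).
|A x B| = |A| * |B| = 3 * 49 = 147

147


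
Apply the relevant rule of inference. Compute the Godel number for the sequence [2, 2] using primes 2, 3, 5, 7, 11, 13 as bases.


Encode each element as an exponent of the corresponding prime:
  2^2 = 4
  3^2 = 9
Product = 4 * 9 = 36

36


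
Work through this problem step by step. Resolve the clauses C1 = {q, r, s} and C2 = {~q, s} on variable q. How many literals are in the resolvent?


Remove q from C1 and ~q from C2.
C1 remainder: {r, s}
C2 remainder: {s}
Union (resolvent): {r, s}
Resolvent has 2 literal(s).

2


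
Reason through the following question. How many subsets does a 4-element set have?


The power set of a set with n elements has 2^n elements.
|P(S)| = 2^4 = 16

16


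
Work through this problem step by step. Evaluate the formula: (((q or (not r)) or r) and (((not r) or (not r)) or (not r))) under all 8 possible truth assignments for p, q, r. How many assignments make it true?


Check all 8 assignments:
p=0, q=0, r=0: 1
p=0, q=0, r=1: 0
p=0, q=1, r=0: 1
p=0, q=1, r=1: 0
p=1, q=0, r=0: 1
p=1, q=0, r=1: 0
p=1, q=1, r=0: 1
p=1, q=1, r=1: 0
Count of True = 4

4


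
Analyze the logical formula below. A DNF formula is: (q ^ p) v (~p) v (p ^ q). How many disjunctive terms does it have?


A DNF formula is a disjunction of terms (conjunctions).
Terms are separated by v.
Counting the disjuncts: 3 terms.

3


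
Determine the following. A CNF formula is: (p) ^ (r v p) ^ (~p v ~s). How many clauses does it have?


A CNF formula is a conjunction of clauses.
Clauses are separated by ^.
Counting the conjuncts: 3 clauses.

3


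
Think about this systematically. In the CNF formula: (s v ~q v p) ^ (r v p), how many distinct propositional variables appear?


Identify each variable that appears in the formula.
Variables found: p, q, r, s
Count = 4

4


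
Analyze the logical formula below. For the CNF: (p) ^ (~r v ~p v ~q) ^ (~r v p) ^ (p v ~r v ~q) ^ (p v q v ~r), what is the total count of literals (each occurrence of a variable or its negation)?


Counting literals in each clause:
Clause 1: 1 literal(s)
Clause 2: 3 literal(s)
Clause 3: 2 literal(s)
Clause 4: 3 literal(s)
Clause 5: 3 literal(s)
Total = 12

12


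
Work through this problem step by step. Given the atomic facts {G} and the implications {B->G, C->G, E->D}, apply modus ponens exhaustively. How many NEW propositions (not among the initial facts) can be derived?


Initial facts: {G}
Apply modus ponens to closure:
  (no implication fires)
Final known: {G}
New propositions: {(none)}
Count = 0

0


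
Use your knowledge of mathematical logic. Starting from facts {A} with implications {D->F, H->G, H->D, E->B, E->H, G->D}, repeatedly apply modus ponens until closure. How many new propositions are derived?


Initial facts: {A}
Apply modus ponens to closure:
  (no implication fires)
Final known: {A}
New propositions: {(none)}
Count = 0

0


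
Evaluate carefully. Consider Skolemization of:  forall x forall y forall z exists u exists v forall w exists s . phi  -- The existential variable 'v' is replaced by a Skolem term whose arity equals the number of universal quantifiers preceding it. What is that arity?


Quantifier prefix: forall x forall y forall z exists u exists v forall w exists s
'v' is existentially quantified at position 5.
Universal variables preceding it: x, y, z
Skolem function arity = 3

3


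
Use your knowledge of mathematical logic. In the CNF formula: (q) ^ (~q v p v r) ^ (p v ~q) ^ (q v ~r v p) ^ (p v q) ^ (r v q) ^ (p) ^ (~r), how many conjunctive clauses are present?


A CNF formula is a conjunction of clauses.
Clauses are separated by ^.
Counting the conjuncts: 8 clauses.

8


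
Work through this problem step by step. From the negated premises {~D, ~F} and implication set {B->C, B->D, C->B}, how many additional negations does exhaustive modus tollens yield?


Initial negated facts: {~D, ~F}
Apply modus tollens to closure:
  ~D and B->D  =>  ~B
  ~B and C->B  =>  ~C
Final negated: {~B, ~C, ~D, ~F}
New negations: {~B, ~C}
Count = 2

2


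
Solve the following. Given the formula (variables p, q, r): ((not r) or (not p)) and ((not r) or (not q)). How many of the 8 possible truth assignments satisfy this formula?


Evaluate all 8 assignments for p, q, r:
p=0, q=0, r=0: 1
p=0, q=0, r=1: 1
p=0, q=1, r=0: 1
p=0, q=1, r=1: 0
p=1, q=0, r=0: 1
p=1, q=0, r=1: 0
p=1, q=1, r=0: 1
p=1, q=1, r=1: 0
Satisfying count = 5

5


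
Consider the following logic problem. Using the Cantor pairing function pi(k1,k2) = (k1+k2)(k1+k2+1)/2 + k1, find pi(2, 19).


k1 + k2 = 21
(k1+k2)(k1+k2+1)/2 = 21 * 22 / 2 = 231
pi = 231 + 2 = 233

233


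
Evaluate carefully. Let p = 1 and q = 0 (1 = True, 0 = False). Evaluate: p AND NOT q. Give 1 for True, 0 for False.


p = 1, q = 0
Operation: p AND NOT q
Evaluate: 1 AND NOT 0 = 1

1


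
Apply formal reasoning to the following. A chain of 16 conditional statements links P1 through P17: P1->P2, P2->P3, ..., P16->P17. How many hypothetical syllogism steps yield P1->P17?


With 16 implications in a chain connecting 17 propositions:
P1->P2, P2->P3, ..., P16->P17
Steps needed = (number of implications) - 1 = 16 - 1 = 15

15


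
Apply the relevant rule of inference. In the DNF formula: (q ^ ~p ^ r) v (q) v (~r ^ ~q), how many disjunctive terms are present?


A DNF formula is a disjunction of terms (conjunctions).
Terms are separated by v.
Counting the disjuncts: 3 terms.

3


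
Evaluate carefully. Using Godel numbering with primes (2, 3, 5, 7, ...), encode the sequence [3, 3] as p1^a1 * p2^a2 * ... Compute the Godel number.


Encode each element as an exponent of the corresponding prime:
  2^3 = 8
  3^3 = 27
Product = 8 * 27 = 216

216


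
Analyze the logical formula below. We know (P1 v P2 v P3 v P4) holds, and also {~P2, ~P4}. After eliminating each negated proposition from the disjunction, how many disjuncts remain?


Original disjuncts (4): P1, P2, P3, P4
Negated (eliminate): ~P2, ~P4
Remaining disjuncts: P1, P3
Count = 4 - 2 = 2

2


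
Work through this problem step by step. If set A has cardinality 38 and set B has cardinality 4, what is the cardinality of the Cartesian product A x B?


The Cartesian product A x B contains all ordered pairs (a, b).
|A x B| = |A| * |B| = 38 * 4 = 152

152


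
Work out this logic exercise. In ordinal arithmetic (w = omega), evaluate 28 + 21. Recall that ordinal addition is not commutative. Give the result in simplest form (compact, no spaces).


Compute 28 + 21.
Ordinal + is associative but NOT commutative; for finite n>0, n + w = w but w + n stays w+n.
Both operands finite; ordinal + agrees with natural +: 28 + 21 = 49.
Result = 49

49


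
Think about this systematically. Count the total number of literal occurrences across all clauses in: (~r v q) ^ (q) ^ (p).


Counting literals in each clause:
Clause 1: 2 literal(s)
Clause 2: 1 literal(s)
Clause 3: 1 literal(s)
Total = 4

4


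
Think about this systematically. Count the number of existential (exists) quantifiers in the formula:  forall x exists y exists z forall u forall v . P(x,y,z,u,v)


Quantifier prefix: forall x exists y exists z forall u forall v
Mark each quantifier type:
  U E E U U
Universal count = 3, Existential count = 2
Asked for existential (exists) quantifiers: 2

2


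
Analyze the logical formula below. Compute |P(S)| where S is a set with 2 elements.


The power set of a set with n elements has 2^n elements.
|P(S)| = 2^2 = 4

4


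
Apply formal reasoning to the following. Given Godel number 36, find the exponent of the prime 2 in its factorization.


Factorize 36 by dividing by 2 repeatedly.
Division steps: 2 divides 36 exactly 2 time(s).
Exponent of 2 = 2

2


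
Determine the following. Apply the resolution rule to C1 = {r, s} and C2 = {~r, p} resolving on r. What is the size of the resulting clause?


Remove r from C1 and ~r from C2.
C1 remainder: {s}
C2 remainder: {p}
Union (resolvent): {p, s}
Resolvent has 2 literal(s).

2


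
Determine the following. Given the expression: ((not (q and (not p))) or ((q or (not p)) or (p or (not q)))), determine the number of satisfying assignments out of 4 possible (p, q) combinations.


Check all 4 assignments:
p=0, q=0: 1
p=0, q=1: 1
p=1, q=0: 1
p=1, q=1: 1
Count of True = 4

4


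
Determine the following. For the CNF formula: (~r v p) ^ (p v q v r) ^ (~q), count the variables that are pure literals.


Check each variable for pure literal status:
p: pure positive
q: mixed (not pure)
r: mixed (not pure)
Pure literal count = 1

1


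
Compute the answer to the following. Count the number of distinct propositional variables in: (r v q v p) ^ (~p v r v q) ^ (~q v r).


Identify each variable that appears in the formula.
Variables found: p, q, r
Count = 3

3


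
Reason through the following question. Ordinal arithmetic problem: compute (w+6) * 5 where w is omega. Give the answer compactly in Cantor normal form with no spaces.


Compute (w+6) * 5.
Ordinal * is associative and left-distributive over +, but NOT commutative; for finite n>1, n*w = w but w*n stays w*n.
(w+6) * 5 = (w+6) repeated 5 times. Each intermediate +6 is absorbed by the following w; only the last survives: w*5+6.
Result = w*5+6

w*5+6


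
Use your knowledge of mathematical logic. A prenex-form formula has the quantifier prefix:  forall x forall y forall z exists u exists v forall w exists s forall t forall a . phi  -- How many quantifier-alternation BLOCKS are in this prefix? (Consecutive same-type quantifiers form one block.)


Quantifier-type sequence: A A A E E A E A A  (A=forall, E=exists)
Group into maximal same-type runs:
  Ax3 | Ex2 | Ax1 | Ex1 | Ax2
Number of blocks = 5

5


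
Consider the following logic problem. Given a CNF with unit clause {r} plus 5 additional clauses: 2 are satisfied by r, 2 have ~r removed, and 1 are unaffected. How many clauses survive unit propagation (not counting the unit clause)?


Satisfied (removed): 2
Shortened (remain): 2
Unchanged (remain): 1
Remaining = 2 + 1 = 3

3


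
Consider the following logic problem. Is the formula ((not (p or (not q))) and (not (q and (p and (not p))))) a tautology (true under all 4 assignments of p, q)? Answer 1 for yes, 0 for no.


Check all 4 assignments:
p=0, q=0: 0
p=0, q=1: 1
p=1, q=0: 0
p=1, q=1: 0
Satisfying count = 1/4.
Tautology iff count = 4: no.

0


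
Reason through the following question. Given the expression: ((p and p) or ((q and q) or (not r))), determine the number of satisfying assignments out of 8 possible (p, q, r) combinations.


Check all 8 assignments:
p=0, q=0, r=0: 1
p=0, q=0, r=1: 0
p=0, q=1, r=0: 1
p=0, q=1, r=1: 1
p=1, q=0, r=0: 1
p=1, q=0, r=1: 1
p=1, q=1, r=0: 1
p=1, q=1, r=1: 1
Count of True = 7

7


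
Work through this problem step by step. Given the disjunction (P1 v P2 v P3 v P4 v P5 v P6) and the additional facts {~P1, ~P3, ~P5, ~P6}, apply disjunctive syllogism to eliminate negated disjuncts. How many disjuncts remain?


Original disjuncts (6): P1, P2, P3, P4, P5, P6
Negated (eliminate): ~P1, ~P3, ~P5, ~P6
Remaining disjuncts: P2, P4
Count = 6 - 4 = 2

2


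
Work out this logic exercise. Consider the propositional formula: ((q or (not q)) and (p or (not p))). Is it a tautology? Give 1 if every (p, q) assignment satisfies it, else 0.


Check all 4 assignments:
p=0, q=0: 1
p=0, q=1: 1
p=1, q=0: 1
p=1, q=1: 1
Satisfying count = 4/4.
Tautology iff count = 4: yes.

1


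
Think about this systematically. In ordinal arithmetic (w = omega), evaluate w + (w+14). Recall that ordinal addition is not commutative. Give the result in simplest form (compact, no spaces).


Compute w + (w+14).
Ordinal + is associative but NOT commutative; for finite n>0, n + w = w but w + n stays w+n.
w + (w+14) = (w+w) + 14 = w*2+14.
Result = w*2+14

w*2+14


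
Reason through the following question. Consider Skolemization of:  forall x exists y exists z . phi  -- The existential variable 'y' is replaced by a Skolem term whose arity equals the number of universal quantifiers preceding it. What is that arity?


Quantifier prefix: forall x exists y exists z
'y' is existentially quantified at position 2.
Universal variables preceding it: x
Skolem function arity = 1

1


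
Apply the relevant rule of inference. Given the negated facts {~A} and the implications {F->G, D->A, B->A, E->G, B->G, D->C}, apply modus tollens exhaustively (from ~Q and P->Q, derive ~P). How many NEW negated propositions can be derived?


Initial negated facts: {~A}
Apply modus tollens to closure:
  ~A and D->A  =>  ~D
  ~A and B->A  =>  ~B
Final negated: {~A, ~B, ~D}
New negations: {~B, ~D}
Count = 2

2


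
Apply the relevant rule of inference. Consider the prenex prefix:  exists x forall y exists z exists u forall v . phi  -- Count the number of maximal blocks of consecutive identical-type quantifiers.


Quantifier-type sequence: E A E E A  (A=forall, E=exists)
Group into maximal same-type runs:
  Ex1 | Ax1 | Ex2 | Ax1
Number of blocks = 4

4


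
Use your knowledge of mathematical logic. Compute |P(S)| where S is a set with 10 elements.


The power set of a set with n elements has 2^n elements.
|P(S)| = 2^10 = 1024

1024


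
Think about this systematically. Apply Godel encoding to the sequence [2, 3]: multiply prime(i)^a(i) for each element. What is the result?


Encode each element as an exponent of the corresponding prime:
  2^2 = 4
  3^3 = 27
Product = 4 * 27 = 108

108


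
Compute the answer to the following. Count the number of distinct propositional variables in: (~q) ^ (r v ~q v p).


Identify each variable that appears in the formula.
Variables found: p, q, r
Count = 3

3


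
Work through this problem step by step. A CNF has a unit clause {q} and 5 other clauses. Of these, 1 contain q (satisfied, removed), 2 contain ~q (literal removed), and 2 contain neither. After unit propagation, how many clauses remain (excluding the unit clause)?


Satisfied (removed): 1
Shortened (remain): 2
Unchanged (remain): 2
Remaining = 2 + 2 = 4

4


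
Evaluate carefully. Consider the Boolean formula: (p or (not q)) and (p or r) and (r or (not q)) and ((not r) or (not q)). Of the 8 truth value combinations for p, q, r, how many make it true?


Evaluate all 8 assignments for p, q, r:
p=0, q=0, r=0: 0
p=0, q=0, r=1: 1
p=0, q=1, r=0: 0
p=0, q=1, r=1: 0
p=1, q=0, r=0: 1
p=1, q=0, r=1: 1
p=1, q=1, r=0: 0
p=1, q=1, r=1: 0
Satisfying count = 3

3


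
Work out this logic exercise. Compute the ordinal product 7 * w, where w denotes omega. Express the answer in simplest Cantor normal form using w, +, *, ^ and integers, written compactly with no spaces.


Compute 7 * w.
Ordinal * is associative and left-distributive over +, but NOT commutative; for finite n>1, n*w = w but w*n stays w*n.
For finite n>0, n * w = sup{n*k : k<w} = w. So 7 * w = w.
Result = w

w


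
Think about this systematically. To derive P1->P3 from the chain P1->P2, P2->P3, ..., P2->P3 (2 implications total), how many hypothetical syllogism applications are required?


With 2 implications in a chain connecting 3 propositions:
P1->P2, P2->P3, ..., P2->P3
Steps needed = (number of implications) - 1 = 2 - 1 = 1

1


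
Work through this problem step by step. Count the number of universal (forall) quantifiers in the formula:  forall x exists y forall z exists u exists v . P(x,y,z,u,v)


Quantifier prefix: forall x exists y forall z exists u exists v
Mark each quantifier type:
  U E U E E
Universal count = 2, Existential count = 3
Asked for universal (forall) quantifiers: 2

2


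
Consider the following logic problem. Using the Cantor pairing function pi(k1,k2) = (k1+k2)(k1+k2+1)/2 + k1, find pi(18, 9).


k1 + k2 = 27
(k1+k2)(k1+k2+1)/2 = 27 * 28 / 2 = 378
pi = 378 + 18 = 396

396


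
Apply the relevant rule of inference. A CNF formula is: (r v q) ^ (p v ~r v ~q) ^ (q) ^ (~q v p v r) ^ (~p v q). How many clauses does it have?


A CNF formula is a conjunction of clauses.
Clauses are separated by ^.
Counting the conjuncts: 5 clauses.

5


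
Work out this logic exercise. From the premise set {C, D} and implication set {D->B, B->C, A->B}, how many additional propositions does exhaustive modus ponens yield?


Initial facts: {C, D}
Apply modus ponens to closure:
  D and D->B  =>  B
Final known: {B, C, D}
New propositions: {B}
Count = 1

1


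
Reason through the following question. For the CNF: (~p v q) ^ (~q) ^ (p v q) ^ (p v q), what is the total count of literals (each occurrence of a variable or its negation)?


Counting literals in each clause:
Clause 1: 2 literal(s)
Clause 2: 1 literal(s)
Clause 3: 2 literal(s)
Clause 4: 2 literal(s)
Total = 7

7


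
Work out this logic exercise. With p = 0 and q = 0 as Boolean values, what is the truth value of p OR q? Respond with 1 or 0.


p = 0, q = 0
Operation: p OR q
Evaluate: 0 OR 0 = 0

0


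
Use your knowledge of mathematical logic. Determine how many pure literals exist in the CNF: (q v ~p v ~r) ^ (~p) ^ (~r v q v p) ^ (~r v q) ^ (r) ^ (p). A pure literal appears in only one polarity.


Check each variable for pure literal status:
p: mixed (not pure)
q: pure positive
r: mixed (not pure)
Pure literal count = 1

1


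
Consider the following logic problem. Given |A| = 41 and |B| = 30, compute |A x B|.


The Cartesian product A x B contains all ordered pairs (a, b).
|A x B| = |A| * |B| = 41 * 30 = 1230

1230


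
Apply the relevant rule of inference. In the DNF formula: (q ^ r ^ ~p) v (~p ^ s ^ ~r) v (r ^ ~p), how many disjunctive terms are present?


A DNF formula is a disjunction of terms (conjunctions).
Terms are separated by v.
Counting the disjuncts: 3 terms.

3


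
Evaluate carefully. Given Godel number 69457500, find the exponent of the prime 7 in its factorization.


Factorize 69457500 by dividing by 7 repeatedly.
Division steps: 7 divides 69457500 exactly 3 time(s).
Exponent of 7 = 3

3


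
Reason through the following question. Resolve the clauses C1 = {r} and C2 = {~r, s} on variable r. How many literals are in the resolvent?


Remove r from C1 and ~r from C2.
C1 remainder: {}
C2 remainder: {s}
Union (resolvent): {s}
Resolvent has 1 literal(s).

1


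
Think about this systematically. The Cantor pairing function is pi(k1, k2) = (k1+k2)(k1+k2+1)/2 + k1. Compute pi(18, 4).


k1 + k2 = 22
(k1+k2)(k1+k2+1)/2 = 22 * 23 / 2 = 253
pi = 253 + 18 = 271

271


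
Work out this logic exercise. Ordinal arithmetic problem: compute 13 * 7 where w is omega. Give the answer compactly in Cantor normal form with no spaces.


Compute 13 * 7.
Ordinal * is associative and left-distributive over +, but NOT commutative; for finite n>1, n*w = w but w*n stays w*n.
Both finite; ordinal * agrees with natural *: 13 * 7 = 91.
Result = 91

91


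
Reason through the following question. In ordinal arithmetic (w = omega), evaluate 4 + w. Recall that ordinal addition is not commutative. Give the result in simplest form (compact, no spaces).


Compute 4 + w.
Ordinal + is associative but NOT commutative; for finite n>0, n + w = w but w + n stays w+n.
Any finite left addend is absorbed by w on the right: 4 + w = w.
Result = w

w


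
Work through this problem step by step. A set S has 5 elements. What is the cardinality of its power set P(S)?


The power set of a set with n elements has 2^n elements.
|P(S)| = 2^5 = 32

32


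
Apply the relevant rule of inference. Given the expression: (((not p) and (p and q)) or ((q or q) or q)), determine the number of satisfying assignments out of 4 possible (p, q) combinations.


Check all 4 assignments:
p=0, q=0: 0
p=0, q=1: 1
p=1, q=0: 0
p=1, q=1: 1
Count of True = 2

2


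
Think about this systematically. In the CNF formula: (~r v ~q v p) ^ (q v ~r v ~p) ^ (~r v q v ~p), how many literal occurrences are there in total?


Counting literals in each clause:
Clause 1: 3 literal(s)
Clause 2: 3 literal(s)
Clause 3: 3 literal(s)
Total = 9

9


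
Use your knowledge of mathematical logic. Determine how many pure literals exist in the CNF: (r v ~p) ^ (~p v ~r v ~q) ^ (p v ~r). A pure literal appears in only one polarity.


Check each variable for pure literal status:
p: mixed (not pure)
q: pure negative
r: mixed (not pure)
Pure literal count = 1

1


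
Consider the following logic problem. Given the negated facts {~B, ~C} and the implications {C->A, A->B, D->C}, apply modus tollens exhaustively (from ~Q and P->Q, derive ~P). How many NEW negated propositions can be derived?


Initial negated facts: {~B, ~C}
Apply modus tollens to closure:
  ~B and A->B  =>  ~A
  ~C and D->C  =>  ~D
Final negated: {~A, ~B, ~C, ~D}
New negations: {~A, ~D}
Count = 2

2


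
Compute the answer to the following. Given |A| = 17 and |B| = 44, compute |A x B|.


The Cartesian product A x B contains all ordered pairs (a, b).
|A x B| = |A| * |B| = 17 * 44 = 748

748


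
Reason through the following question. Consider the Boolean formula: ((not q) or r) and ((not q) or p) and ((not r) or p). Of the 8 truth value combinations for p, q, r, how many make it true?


Evaluate all 8 assignments for p, q, r:
p=0, q=0, r=0: 1
p=0, q=0, r=1: 0
p=0, q=1, r=0: 0
p=0, q=1, r=1: 0
p=1, q=0, r=0: 1
p=1, q=0, r=1: 1
p=1, q=1, r=0: 0
p=1, q=1, r=1: 1
Satisfying count = 4

4


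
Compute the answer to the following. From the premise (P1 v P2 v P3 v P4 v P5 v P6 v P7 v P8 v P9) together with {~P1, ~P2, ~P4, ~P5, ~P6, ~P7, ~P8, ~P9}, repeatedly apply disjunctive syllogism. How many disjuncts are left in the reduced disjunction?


Original disjuncts (9): P1, P2, P3, P4, P5, P6, P7, P8, P9
Negated (eliminate): ~P1, ~P2, ~P4, ~P5, ~P6, ~P7, ~P8, ~P9
Remaining disjuncts: P3
Count = 9 - 8 = 1

1


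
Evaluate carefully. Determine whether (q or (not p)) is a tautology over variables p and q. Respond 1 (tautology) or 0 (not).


Check all 4 assignments:
p=0, q=0: 1
p=0, q=1: 1
p=1, q=0: 0
p=1, q=1: 1
Satisfying count = 3/4.
Tautology iff count = 4: no.

0


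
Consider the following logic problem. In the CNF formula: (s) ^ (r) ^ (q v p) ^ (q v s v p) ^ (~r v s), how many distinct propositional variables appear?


Identify each variable that appears in the formula.
Variables found: p, q, r, s
Count = 4

4


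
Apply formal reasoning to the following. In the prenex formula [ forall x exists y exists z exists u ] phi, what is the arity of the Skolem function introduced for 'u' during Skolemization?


Quantifier prefix: forall x exists y exists z exists u
'u' is existentially quantified at position 4.
Universal variables preceding it: x
Skolem function arity = 1

1


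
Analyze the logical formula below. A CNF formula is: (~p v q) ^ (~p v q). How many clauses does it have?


A CNF formula is a conjunction of clauses.
Clauses are separated by ^.
Counting the conjuncts: 2 clauses.

2


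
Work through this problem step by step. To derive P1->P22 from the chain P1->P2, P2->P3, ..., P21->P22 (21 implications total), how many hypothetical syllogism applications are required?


With 21 implications in a chain connecting 22 propositions:
P1->P2, P2->P3, ..., P21->P22
Steps needed = (number of implications) - 1 = 21 - 1 = 20

20


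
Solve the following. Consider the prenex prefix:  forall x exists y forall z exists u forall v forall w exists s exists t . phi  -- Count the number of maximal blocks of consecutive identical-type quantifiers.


Quantifier-type sequence: A E A E A A E E  (A=forall, E=exists)
Group into maximal same-type runs:
  Ax1 | Ex1 | Ax1 | Ex1 | Ax2 | Ex2
Number of blocks = 6

6


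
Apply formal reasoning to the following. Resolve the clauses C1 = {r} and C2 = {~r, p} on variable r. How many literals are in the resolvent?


Remove r from C1 and ~r from C2.
C1 remainder: {}
C2 remainder: {p}
Union (resolvent): {p}
Resolvent has 1 literal(s).

1


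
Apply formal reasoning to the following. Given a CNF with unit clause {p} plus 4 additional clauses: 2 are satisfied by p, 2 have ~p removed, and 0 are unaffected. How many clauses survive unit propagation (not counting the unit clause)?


Satisfied (removed): 2
Shortened (remain): 2
Unchanged (remain): 0
Remaining = 2 + 0 = 2

2


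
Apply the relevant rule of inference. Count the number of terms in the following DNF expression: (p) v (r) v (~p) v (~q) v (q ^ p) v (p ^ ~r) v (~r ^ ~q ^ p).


A DNF formula is a disjunction of terms (conjunctions).
Terms are separated by v.
Counting the disjuncts: 7 terms.

7


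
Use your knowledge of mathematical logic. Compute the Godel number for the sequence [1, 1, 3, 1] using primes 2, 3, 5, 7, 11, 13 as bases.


Encode each element as an exponent of the corresponding prime:
  2^1 = 2
  3^1 = 3
  5^3 = 125
  7^1 = 7
Product = 2 * 3 * 125 * 7 = 5250

5250


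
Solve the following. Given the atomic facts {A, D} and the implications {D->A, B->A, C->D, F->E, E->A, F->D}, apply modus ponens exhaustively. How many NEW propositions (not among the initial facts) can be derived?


Initial facts: {A, D}
Apply modus ponens to closure:
  (no implication fires)
Final known: {A, D}
New propositions: {(none)}
Count = 0

0


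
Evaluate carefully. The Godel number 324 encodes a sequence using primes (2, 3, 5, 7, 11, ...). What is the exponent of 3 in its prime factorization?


Factorize 324 by dividing by 3 repeatedly.
Division steps: 3 divides 324 exactly 4 time(s).
Exponent of 3 = 4

4


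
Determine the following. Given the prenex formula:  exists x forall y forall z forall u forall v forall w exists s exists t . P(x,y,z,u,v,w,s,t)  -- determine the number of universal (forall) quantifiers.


Quantifier prefix: exists x forall y forall z forall u forall v forall w exists s exists t
Mark each quantifier type:
  E U U U U U E E
Universal count = 5, Existential count = 3
Asked for universal (forall) quantifiers: 5

5


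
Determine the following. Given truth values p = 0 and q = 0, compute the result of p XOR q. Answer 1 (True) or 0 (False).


p = 0, q = 0
Operation: p XOR q
Evaluate: 0 XOR 0 = 0

0


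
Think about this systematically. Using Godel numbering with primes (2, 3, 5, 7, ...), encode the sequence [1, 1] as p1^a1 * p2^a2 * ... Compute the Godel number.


Encode each element as an exponent of the corresponding prime:
  2^1 = 2
  3^1 = 3
Product = 2 * 3 = 6

6


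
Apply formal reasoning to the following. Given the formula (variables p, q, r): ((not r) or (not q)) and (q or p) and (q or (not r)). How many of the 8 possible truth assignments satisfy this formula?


Evaluate all 8 assignments for p, q, r:
p=0, q=0, r=0: 0
p=0, q=0, r=1: 0
p=0, q=1, r=0: 1
p=0, q=1, r=1: 0
p=1, q=0, r=0: 1
p=1, q=0, r=1: 0
p=1, q=1, r=0: 1
p=1, q=1, r=1: 0
Satisfying count = 3

3


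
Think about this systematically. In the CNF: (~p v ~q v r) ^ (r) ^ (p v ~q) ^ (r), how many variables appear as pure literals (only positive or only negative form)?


Check each variable for pure literal status:
p: mixed (not pure)
q: pure negative
r: pure positive
Pure literal count = 2

2


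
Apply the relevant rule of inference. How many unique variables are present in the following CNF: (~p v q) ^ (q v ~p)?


Identify each variable that appears in the formula.
Variables found: p, q
Count = 2

2


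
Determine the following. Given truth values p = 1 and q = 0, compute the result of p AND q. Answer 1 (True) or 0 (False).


p = 1, q = 0
Operation: p AND q
Evaluate: 1 AND 0 = 0

0


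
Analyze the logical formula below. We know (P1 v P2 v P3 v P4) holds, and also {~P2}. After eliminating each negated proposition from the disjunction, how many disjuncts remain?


Original disjuncts (4): P1, P2, P3, P4
Negated (eliminate): ~P2
Remaining disjuncts: P1, P3, P4
Count = 4 - 1 = 3

3


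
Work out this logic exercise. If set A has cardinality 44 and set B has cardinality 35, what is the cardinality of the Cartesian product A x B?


The Cartesian product A x B contains all ordered pairs (a, b).
|A x B| = |A| * |B| = 44 * 35 = 1540

1540


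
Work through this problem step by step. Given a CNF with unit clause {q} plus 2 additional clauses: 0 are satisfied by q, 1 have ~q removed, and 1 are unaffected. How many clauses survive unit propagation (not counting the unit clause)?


Satisfied (removed): 0
Shortened (remain): 1
Unchanged (remain): 1
Remaining = 1 + 1 = 2

2
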